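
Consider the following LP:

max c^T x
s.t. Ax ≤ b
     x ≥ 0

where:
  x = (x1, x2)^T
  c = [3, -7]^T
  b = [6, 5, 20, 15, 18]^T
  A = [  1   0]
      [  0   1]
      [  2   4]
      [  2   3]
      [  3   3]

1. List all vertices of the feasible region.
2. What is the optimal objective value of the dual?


1. (0, 0), (6, 0), (3, 3), (0, 5)
2. 18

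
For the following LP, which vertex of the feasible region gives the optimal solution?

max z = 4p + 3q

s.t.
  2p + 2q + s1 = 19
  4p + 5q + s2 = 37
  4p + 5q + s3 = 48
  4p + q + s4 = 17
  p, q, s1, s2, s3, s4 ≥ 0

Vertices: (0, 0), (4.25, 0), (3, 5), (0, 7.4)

Evaluate the objective at each vertex of the feasible region:
  z(0, 0) = 0
  z(4.25, 0) = 17
  z(3, 5) = 27  ←
  z(0, 7.4) = 22.2
The maximum is at p = 3, q = 5.

(3, 5)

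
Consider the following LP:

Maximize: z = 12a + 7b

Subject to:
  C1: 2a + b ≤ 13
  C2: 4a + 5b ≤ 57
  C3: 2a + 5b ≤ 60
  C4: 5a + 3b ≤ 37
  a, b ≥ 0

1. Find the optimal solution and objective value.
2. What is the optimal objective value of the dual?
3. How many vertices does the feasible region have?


1. a = 2, b = 9, z = 87
2. 87
3. 5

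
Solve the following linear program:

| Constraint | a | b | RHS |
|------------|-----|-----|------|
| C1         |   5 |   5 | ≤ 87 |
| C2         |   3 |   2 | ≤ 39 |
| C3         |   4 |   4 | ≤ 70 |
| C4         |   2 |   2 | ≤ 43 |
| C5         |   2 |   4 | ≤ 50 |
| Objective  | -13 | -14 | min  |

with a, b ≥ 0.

Evaluate the objective at each vertex of the feasible region:
  z(0, 0) = 0
  z(13, 0) = -169
  z(7, 9) = -217  ←
  z(0, 12.5) = -175
The minimum is at a = 7, b = 9.

a = 7, b = 9, z = -217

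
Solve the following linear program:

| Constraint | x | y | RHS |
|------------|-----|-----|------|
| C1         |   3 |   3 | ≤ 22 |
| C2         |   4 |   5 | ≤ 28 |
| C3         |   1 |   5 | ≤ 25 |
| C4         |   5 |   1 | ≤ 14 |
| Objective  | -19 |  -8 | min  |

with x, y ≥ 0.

Evaluate the objective at each vertex of the feasible region:
  z(0, 0) = 0
  z(2.8, 0) = -53.2
  z(2, 4) = -70  ←
  z(1, 4.8) = -57.4
  z(0, 5) = -40
The minimum is at x = 2, y = 4.

x = 2, y = 4, z = -70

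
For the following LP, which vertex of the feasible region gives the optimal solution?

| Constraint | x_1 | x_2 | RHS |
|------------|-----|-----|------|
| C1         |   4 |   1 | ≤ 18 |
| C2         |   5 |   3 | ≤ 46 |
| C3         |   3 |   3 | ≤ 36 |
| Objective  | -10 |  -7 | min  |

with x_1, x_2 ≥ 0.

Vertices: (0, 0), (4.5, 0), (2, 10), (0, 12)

Evaluate the objective at each vertex of the feasible region:
  z(0, 0) = 0
  z(4.5, 0) = -45
  z(2, 10) = -90  ←
  z(0, 12) = -84
The minimum is at x_1 = 2, x_2 = 10.

(2, 10)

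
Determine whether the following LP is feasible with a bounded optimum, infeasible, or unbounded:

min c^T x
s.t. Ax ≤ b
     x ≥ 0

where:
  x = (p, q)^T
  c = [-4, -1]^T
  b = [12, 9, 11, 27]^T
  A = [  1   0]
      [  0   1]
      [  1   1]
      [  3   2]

Feasible with a bounded optimal solution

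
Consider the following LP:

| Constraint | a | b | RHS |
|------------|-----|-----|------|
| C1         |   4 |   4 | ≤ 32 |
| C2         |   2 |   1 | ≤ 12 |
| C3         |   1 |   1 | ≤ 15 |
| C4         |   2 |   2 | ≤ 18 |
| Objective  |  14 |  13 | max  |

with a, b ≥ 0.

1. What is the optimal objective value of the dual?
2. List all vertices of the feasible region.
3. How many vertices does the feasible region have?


1. 108
2. (0, 0), (6, 0), (4, 4), (0, 8)
3. 4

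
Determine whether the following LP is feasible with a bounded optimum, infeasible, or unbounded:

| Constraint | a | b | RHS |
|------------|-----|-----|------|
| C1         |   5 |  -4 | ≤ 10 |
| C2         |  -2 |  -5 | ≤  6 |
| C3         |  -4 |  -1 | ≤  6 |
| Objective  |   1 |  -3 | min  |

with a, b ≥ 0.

Unbounded (objective can decrease without bound)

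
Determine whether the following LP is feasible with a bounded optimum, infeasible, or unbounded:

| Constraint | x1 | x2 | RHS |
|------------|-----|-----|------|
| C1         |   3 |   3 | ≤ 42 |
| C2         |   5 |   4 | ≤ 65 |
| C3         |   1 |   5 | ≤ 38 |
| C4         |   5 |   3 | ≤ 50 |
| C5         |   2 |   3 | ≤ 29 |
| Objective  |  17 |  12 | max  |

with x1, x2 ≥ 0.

Feasible with a bounded optimal solution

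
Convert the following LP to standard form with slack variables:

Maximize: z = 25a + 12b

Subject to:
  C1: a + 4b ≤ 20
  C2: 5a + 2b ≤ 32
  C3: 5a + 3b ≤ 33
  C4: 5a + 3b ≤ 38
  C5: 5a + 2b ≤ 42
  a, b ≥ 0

max z = 25a + 12b

s.t.
  a + 4b + s1 = 20
  5a + 2b + s2 = 32
  5a + 3b + s3 = 33
  5a + 3b + s4 = 38
  5a + 2b + s5 = 42
  a, b, s1, s2, s3, s4, s5 ≥ 0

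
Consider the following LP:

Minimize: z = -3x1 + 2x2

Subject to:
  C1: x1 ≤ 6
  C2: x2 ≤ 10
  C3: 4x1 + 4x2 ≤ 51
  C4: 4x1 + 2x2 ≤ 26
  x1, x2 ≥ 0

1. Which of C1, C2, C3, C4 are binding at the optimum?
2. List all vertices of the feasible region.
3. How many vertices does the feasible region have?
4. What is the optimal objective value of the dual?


1. C1
2. (0, 0), (6, 0), (6, 1), (1.5, 10), (0, 10)
3. 5
4. -18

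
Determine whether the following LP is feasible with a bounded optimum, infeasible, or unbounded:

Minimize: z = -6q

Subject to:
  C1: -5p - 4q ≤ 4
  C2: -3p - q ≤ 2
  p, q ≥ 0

Unbounded (objective can decrease without bound)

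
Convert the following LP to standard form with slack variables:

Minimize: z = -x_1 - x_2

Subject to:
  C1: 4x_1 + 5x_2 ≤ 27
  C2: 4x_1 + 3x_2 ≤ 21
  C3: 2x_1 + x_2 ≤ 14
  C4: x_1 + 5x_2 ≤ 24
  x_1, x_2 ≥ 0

min z = -x_1 - x_2

s.t.
  4x_1 + 5x_2 + s1 = 27
  4x_1 + 3x_2 + s2 = 21
  2x_1 + x_2 + s3 = 14
  x_1 + 5x_2 + s4 = 24
  x_1, x_2, s1, s2, s3, s4 ≥ 0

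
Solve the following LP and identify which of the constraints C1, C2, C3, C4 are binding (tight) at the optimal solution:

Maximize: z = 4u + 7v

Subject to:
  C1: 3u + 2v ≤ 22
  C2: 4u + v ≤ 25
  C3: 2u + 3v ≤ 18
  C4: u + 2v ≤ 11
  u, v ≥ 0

At u = 3, v = 4, compute slack b - a·x for each constraint:
  C1: 22 − 17 = 5  (slack)
  C2: 25 − 16 = 9  (slack)
  C3: 18 − 18 = 0  (binding)
  C4: 11 − 11 = 0  (binding)

Optimal: u = 3, v = 4
Binding: C3, C4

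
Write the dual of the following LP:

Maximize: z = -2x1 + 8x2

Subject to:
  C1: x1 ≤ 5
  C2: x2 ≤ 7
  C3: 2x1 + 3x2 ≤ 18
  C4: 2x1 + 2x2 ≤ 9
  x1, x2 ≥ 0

Primal max cᵀx s.t. Ax ≤ b, x ≥ 0  →  Dual min bᵀy s.t. Aᵀy ≥ c, y ≥ 0.

Minimize: z = 5y1 + 7y2 + 18y3 + 9y4

Subject to:
  y1 + 2y3 + 2y4 ≥ -2
  y2 + 3y3 + 2y4 ≥ 8
  y1, y2, y3, y4 ≥ 0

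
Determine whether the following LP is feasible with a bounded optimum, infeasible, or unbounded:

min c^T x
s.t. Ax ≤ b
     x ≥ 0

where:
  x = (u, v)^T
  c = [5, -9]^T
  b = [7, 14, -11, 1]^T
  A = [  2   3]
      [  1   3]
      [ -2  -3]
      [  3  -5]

Infeasible (no feasible solution exists)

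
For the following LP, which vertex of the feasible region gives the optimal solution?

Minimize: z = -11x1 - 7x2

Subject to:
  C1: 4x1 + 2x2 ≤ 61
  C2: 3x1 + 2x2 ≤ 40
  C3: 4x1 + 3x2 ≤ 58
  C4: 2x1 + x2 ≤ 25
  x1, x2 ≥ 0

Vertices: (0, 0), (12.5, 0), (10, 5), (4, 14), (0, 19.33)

Evaluate the objective at each vertex of the feasible region:
  z(0, 0) = 0
  z(12.5, 0) = -137.5
  z(10, 5) = -145  ←
  z(4, 14) = -142
  z(0, 19.33) = -135.3
The minimum is at x1 = 10, x2 = 5.

(10, 5)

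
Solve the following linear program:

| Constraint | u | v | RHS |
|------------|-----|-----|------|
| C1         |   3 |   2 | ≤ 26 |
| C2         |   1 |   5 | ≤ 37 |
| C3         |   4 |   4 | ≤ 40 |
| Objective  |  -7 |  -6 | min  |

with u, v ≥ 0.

Evaluate the objective at each vertex of the feasible region:
  z(0, 0) = 0
  z(8.667, 0) = -60.67
  z(6, 4) = -66  ←
  z(3.25, 6.75) = -63.25
  z(0, 7.4) = -44.4
The minimum is at u = 6, v = 4.

u = 6, v = 4, z = -66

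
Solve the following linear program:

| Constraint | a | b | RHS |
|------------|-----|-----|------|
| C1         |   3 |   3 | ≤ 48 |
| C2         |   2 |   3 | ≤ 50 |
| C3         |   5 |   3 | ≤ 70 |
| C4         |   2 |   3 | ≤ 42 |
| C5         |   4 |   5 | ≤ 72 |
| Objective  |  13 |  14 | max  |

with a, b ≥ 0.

Evaluate the objective at each vertex of the feasible region:
  z(0, 0) = 0
  z(14, 0) = 182
  z(11, 5) = 213
  z(8, 8) = 216  ←
  z(3, 12) = 207
  z(0, 14) = 196
The maximum is at a = 8, b = 8.

a = 8, b = 8, z = 216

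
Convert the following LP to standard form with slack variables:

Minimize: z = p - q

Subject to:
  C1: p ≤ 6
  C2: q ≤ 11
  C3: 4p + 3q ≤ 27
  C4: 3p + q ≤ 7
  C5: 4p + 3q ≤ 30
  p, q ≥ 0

min z = p - q

s.t.
  p + s1 = 6
  q + s2 = 11
  4p + 3q + s3 = 27
  3p + q + s4 = 7
  4p + 3q + s5 = 30
  p, q, s1, s2, s3, s4, s5 ≥ 0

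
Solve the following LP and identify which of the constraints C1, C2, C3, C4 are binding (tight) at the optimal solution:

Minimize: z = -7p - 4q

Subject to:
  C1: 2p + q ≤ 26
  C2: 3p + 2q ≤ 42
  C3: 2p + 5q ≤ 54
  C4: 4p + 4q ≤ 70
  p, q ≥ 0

At p = 10, q = 6, compute slack b - a·x for each constraint:
  C1: 26 − 26 = 0  (binding)
  C2: 42 − 42 = 0  (binding)
  C3: 54 − 50 = 4  (slack)
  C4: 70 − 64 = 6  (slack)

Optimal: p = 10, q = 6
Binding: C1, C2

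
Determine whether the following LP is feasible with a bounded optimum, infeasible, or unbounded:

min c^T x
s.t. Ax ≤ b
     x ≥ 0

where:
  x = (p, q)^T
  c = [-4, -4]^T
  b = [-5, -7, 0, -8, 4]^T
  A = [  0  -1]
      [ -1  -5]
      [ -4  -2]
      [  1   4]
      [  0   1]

Infeasible (no feasible solution exists)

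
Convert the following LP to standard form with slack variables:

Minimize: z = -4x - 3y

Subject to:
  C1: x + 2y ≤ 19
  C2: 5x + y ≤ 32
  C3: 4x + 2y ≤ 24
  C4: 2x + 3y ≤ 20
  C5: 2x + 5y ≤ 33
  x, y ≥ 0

min z = -4x - 3y

s.t.
  x + 2y + s1 = 19
  5x + y + s2 = 32
  4x + 2y + s3 = 24
  2x + 3y + s4 = 20
  2x + 5y + s5 = 33
  x, y, s1, s2, s3, s4, s5 ≥ 0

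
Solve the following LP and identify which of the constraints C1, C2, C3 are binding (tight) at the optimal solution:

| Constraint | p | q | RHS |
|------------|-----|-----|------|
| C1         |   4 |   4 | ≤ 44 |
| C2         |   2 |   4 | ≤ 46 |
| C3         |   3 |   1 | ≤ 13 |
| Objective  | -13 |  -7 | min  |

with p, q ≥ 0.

At p = 1, q = 10, compute slack b - a·x for each constraint:
  C1: 44 − 44 = 0  (binding)
  C2: 46 − 42 = 4  (slack)
  C3: 13 − 13 = 0  (binding)

Optimal: p = 1, q = 10
Binding: C1, C3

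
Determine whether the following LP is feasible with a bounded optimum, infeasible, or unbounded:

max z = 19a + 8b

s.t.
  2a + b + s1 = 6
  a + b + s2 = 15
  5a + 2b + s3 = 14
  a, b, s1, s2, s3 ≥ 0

Feasible with a bounded optimal solution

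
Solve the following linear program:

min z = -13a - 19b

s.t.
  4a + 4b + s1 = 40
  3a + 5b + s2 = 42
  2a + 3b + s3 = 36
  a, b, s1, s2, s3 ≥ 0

Evaluate the objective at each vertex of the feasible region:
  z(0, 0) = 0
  z(10, 0) = -130
  z(4, 6) = -166  ←
  z(0, 8.4) = -159.6
The minimum is at a = 4, b = 6.

a = 4, b = 6, z = -166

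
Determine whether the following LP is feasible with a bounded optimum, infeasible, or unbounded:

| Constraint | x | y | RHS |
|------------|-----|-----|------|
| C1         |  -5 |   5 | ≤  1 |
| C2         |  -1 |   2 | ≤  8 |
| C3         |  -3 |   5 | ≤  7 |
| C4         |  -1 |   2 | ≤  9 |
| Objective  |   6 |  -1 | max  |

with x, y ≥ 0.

Unbounded (objective can increase without bound)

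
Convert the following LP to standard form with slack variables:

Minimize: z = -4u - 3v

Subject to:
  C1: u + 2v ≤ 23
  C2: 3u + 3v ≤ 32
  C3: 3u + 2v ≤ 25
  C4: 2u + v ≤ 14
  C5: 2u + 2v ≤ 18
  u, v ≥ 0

min z = -4u - 3v

s.t.
  u + 2v + s1 = 23
  3u + 3v + s2 = 32
  3u + 2v + s3 = 25
  2u + v + s4 = 14
  2u + 2v + s5 = 18
  u, v, s1, s2, s3, s4, s5 ≥ 0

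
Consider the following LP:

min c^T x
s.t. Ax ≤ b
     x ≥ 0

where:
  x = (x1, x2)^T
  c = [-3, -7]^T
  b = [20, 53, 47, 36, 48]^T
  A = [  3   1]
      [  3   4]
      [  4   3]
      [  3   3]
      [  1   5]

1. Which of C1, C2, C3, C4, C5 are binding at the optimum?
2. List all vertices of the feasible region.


1. C4, C5
2. (0, 0), (6.667, 0), (4, 8), (3, 9), (0, 9.6)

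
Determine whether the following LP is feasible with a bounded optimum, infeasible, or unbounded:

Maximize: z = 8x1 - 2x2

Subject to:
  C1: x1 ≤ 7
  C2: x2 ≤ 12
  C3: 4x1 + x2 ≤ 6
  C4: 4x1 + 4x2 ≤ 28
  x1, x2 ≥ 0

Feasible with a bounded optimal solution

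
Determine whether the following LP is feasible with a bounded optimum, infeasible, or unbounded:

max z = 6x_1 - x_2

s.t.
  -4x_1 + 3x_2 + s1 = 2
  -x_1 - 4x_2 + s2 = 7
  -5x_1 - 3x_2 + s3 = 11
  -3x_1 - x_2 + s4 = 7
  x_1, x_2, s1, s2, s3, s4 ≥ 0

Unbounded (objective can increase without bound)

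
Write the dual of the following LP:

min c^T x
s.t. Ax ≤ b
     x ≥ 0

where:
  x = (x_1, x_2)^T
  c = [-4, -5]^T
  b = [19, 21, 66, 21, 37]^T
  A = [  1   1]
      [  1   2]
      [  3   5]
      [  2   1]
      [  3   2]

Primal min cᵀx s.t. Ax ≤ b, x ≥ 0  →  Dual max −bᵀy s.t. Aᵀy ≥ −c, y ≥ 0.

Maximize: z = -19y1 - 21y2 - 66y3 - 21y4 - 37y5

Subject to:
  y1 + y2 + 3y3 + 2y4 + 3y5 ≥ 4
  y1 + 2y2 + 5y3 + y4 + 2y5 ≥ 5
  y1, y2, y3, y4, y5 ≥ 0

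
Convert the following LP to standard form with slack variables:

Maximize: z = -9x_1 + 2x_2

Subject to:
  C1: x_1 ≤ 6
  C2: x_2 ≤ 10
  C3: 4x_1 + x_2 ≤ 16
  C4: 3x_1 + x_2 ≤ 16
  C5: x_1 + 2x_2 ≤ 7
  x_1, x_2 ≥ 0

max z = -9x_1 + 2x_2

s.t.
  x_1 + s1 = 6
  x_2 + s2 = 10
  4x_1 + x_2 + s3 = 16
  3x_1 + x_2 + s4 = 16
  x_1 + 2x_2 + s5 = 7
  x_1, x_2, s1, s2, s3, s4, s5 ≥ 0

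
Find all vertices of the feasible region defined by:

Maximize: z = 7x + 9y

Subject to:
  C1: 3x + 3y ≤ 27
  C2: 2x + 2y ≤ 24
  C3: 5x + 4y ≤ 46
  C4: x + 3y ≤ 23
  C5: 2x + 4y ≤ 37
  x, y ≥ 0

(0, 0), (9, 0), (2, 7), (0, 7.667)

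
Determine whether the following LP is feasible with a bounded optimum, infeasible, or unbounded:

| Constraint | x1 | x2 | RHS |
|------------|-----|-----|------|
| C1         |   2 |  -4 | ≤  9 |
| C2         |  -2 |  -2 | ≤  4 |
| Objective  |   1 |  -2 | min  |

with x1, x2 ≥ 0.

Unbounded (objective can decrease without bound)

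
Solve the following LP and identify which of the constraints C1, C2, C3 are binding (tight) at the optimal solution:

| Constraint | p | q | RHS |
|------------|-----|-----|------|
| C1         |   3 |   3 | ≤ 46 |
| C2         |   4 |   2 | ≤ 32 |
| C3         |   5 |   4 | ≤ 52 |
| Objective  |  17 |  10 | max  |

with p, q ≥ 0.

At p = 4, q = 8, compute slack b - a·x for each constraint:
  C1: 46 − 36 = 10  (slack)
  C2: 32 − 32 = 0  (binding)
  C3: 52 − 52 = 0  (binding)

Optimal: p = 4, q = 8
Binding: C2, C3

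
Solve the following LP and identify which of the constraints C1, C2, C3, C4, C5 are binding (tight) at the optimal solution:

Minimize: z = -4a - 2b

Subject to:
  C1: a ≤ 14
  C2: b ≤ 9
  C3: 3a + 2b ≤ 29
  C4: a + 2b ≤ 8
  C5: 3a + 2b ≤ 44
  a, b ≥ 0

At a = 8, b = 0, compute slack b - a·x for each constraint:
  C1: 14 − 8 = 6  (slack)
  C2: 9 − 0 = 9  (slack)
  C3: 29 − 24 = 5  (slack)
  C4: 8 − 8 = 0  (binding)
  C5: 44 − 24 = 20  (slack)

Optimal: a = 8, b = 0
Binding: C4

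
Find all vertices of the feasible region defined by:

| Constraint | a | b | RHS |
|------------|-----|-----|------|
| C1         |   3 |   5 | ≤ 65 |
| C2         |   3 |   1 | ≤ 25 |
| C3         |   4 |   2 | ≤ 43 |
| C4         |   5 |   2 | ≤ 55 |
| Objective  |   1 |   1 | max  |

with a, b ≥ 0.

(0, 0), (8.333, 0), (5, 10), (0, 13)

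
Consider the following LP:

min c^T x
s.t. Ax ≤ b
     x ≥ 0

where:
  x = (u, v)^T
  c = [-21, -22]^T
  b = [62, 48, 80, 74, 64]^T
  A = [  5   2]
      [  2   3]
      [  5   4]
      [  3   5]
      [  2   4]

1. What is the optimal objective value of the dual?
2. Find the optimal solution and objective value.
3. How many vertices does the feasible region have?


1. -388
2. u = 8, v = 10, z = -388
3. 5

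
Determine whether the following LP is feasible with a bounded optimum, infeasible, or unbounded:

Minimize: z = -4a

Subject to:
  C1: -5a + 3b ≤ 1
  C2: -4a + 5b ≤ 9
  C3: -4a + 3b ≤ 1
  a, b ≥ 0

Unbounded (objective can decrease without bound)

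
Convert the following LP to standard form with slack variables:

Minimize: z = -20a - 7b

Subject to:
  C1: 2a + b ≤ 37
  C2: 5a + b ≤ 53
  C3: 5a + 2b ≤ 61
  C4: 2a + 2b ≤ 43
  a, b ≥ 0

min z = -20a - 7b

s.t.
  2a + b + s1 = 37
  5a + b + s2 = 53
  5a + 2b + s3 = 61
  2a + 2b + s4 = 43
  a, b, s1, s2, s3, s4 ≥ 0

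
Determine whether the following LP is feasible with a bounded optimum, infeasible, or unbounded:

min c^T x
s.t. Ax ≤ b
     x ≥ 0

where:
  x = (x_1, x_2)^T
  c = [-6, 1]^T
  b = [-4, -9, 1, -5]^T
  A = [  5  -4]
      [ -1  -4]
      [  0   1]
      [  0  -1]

Infeasible (no feasible solution exists)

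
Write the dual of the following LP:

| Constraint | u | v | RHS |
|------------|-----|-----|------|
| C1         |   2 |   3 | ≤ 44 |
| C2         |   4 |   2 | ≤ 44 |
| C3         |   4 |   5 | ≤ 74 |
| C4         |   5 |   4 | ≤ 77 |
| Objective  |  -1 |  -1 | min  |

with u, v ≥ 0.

Primal min cᵀx s.t. Ax ≤ b, x ≥ 0  →  Dual max −bᵀy s.t. Aᵀy ≥ −c, y ≥ 0.

Maximize: z = -44y1 - 44y2 - 74y3 - 77y4

Subject to:
  2y1 + 4y2 + 4y3 + 5y4 ≥ 1
  3y1 + 2y2 + 5y3 + 4y4 ≥ 1
  y1, y2, y3, y4 ≥ 0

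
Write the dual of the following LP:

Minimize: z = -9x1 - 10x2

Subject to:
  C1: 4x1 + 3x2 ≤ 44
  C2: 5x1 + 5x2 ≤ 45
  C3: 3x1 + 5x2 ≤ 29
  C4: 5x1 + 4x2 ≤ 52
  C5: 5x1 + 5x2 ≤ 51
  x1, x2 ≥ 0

Primal min cᵀx s.t. Ax ≤ b, x ≥ 0  →  Dual max −bᵀy s.t. Aᵀy ≥ −c, y ≥ 0.

Maximize: z = -44y1 - 45y2 - 29y3 - 52y4 - 51y5

Subject to:
  4y1 + 5y2 + 3y3 + 5y4 + 5y5 ≥ 9
  3y1 + 5y2 + 5y3 + 4y4 + 5y5 ≥ 10
  y1, y2, y3, y4, y5 ≥ 0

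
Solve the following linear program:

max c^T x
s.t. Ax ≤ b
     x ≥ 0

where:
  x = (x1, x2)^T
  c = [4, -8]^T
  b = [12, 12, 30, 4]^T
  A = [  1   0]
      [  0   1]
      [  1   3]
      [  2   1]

Evaluate the objective at each vertex of the feasible region:
  z(0, 0) = 0
  z(2, 0) = 8  ←
  z(0, 4) = -32
The maximum is at x1 = 2, x2 = 0.

x1 = 2, x2 = 0, z = 8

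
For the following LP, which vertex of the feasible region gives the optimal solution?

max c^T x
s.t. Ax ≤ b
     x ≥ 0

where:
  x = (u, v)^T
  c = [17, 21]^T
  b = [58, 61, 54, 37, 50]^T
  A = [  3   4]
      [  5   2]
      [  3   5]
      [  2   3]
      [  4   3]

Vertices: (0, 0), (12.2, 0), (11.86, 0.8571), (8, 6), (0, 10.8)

Evaluate the objective at each vertex of the feasible region:
  z(0, 0) = 0
  z(12.2, 0) = 207.4
  z(11.86, 0.8571) = 219.6
  z(8, 6) = 262  ←
  z(0, 10.8) = 226.8
The maximum is at u = 8, v = 6.

(8, 6)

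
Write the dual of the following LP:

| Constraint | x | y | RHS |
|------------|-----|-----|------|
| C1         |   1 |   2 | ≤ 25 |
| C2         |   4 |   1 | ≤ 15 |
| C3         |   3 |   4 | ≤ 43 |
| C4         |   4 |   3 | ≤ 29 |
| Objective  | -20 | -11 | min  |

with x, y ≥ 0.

Primal min cᵀx s.t. Ax ≤ b, x ≥ 0  →  Dual max −bᵀy s.t. Aᵀy ≥ −c, y ≥ 0.

Maximize: z = -25y1 - 15y2 - 43y3 - 29y4

Subject to:
  y1 + 4y2 + 3y3 + 4y4 ≥ 20
  2y1 + y2 + 4y3 + 3y4 ≥ 11
  y1, y2, y3, y4 ≥ 0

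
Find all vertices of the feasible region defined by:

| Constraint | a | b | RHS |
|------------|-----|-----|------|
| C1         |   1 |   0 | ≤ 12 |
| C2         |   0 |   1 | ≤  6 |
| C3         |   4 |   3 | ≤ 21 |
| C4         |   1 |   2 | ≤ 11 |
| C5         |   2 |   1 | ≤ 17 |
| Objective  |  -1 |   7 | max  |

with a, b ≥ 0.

(0, 0), (5.25, 0), (1.8, 4.6), (0, 5.5)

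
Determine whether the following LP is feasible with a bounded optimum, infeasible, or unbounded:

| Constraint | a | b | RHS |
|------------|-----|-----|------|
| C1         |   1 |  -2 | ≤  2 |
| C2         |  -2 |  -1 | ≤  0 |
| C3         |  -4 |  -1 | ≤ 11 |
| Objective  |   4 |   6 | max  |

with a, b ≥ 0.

Unbounded (objective can increase without bound)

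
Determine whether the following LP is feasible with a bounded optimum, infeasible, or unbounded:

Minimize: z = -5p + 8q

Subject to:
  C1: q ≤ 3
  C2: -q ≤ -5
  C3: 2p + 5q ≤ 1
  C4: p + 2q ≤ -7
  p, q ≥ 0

Infeasible (no feasible solution exists)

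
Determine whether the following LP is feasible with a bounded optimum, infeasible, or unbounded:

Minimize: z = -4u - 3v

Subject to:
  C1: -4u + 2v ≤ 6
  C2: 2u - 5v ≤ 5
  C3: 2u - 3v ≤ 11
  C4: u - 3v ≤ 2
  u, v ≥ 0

Unbounded (objective can decrease without bound)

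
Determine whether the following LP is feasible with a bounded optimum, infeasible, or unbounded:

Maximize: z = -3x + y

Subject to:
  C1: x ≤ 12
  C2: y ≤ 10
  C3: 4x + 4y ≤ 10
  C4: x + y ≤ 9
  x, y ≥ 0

Feasible with a bounded optimal solution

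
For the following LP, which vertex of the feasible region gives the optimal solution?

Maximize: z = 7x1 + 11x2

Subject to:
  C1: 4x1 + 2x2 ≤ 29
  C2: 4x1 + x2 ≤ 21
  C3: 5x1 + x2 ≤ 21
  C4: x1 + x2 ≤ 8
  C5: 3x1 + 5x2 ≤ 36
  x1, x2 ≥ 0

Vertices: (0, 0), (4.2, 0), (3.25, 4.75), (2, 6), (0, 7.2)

Evaluate the objective at each vertex of the feasible region:
  z(0, 0) = 0
  z(4.2, 0) = 29.4
  z(3.25, 4.75) = 75
  z(2, 6) = 80  ←
  z(0, 7.2) = 79.2
The maximum is at x1 = 2, x2 = 6.

(2, 6)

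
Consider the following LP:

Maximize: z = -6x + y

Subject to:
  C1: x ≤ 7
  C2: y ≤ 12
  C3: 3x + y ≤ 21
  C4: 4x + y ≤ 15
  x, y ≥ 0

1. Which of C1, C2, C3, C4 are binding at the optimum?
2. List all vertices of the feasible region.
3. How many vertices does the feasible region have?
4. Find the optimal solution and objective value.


1. C2
2. (0, 0), (3.75, 0), (0.75, 12), (0, 12)
3. 4
4. x = 0, y = 12, z = 12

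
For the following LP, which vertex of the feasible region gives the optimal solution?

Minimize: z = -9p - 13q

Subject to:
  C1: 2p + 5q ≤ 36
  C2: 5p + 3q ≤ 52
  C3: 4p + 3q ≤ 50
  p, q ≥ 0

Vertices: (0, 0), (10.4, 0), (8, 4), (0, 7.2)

Evaluate the objective at each vertex of the feasible region:
  z(0, 0) = 0
  z(10.4, 0) = -93.6
  z(8, 4) = -124  ←
  z(0, 7.2) = -93.6
The minimum is at p = 8, q = 4.

(8, 4)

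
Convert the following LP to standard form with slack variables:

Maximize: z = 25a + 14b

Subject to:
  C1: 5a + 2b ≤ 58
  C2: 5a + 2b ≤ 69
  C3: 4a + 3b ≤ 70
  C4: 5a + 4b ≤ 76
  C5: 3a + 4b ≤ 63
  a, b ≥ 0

max z = 25a + 14b

s.t.
  5a + 2b + s1 = 58
  5a + 2b + s2 = 69
  4a + 3b + s3 = 70
  5a + 4b + s4 = 76
  3a + 4b + s5 = 63
  a, b, s1, s2, s3, s4, s5 ≥ 0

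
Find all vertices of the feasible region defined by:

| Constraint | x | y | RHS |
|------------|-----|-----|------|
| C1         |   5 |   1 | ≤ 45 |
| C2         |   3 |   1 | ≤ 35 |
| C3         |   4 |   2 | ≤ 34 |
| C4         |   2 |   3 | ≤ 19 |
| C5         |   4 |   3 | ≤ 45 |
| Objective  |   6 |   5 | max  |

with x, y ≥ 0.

(0, 0), (8.5, 0), (8, 1), (0, 6.333)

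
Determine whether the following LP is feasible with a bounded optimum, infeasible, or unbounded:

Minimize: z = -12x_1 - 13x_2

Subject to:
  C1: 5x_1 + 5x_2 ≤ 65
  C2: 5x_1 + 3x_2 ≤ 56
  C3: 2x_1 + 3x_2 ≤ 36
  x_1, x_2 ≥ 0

Feasible with a bounded optimal solution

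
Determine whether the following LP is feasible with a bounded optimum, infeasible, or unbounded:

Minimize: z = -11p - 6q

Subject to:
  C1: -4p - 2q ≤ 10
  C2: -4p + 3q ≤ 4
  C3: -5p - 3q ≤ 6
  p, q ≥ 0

Unbounded (objective can decrease without bound)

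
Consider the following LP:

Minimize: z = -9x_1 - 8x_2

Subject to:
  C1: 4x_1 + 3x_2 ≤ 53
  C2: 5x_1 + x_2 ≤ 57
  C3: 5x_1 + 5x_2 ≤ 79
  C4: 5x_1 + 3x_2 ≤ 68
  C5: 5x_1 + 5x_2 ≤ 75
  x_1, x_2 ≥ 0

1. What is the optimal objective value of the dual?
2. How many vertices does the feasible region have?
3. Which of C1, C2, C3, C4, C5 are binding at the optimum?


1. -128
2. 5
3. C1, C5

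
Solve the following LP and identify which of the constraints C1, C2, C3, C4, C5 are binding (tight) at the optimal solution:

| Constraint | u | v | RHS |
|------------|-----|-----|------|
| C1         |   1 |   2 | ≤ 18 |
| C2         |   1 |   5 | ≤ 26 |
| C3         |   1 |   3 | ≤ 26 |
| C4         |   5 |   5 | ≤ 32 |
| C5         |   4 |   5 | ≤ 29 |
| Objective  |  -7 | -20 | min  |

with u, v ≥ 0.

At u = 1, v = 5, compute slack b - a·x for each constraint:
  C1: 18 − 11 = 7  (slack)
  C2: 26 − 26 = 0  (binding)
  C3: 26 − 16 = 10  (slack)
  C4: 32 − 30 = 2  (slack)
  C5: 29 − 29 = 0  (binding)

Optimal: u = 1, v = 5
Binding: C2, C5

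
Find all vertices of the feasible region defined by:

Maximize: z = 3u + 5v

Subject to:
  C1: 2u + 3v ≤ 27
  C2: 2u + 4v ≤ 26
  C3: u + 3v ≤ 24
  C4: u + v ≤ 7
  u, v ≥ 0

(0, 0), (7, 0), (1, 6), (0, 6.5)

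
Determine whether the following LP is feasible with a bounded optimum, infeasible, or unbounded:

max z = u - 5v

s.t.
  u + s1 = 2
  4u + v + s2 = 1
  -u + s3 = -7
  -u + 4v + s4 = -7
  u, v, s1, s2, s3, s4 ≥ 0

Infeasible (no feasible solution exists)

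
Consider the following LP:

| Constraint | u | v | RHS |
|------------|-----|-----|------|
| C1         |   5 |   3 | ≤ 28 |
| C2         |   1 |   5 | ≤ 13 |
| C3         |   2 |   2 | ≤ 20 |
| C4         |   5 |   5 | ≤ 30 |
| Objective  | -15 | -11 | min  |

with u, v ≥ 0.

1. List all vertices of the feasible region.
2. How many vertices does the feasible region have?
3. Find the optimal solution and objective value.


1. (0, 0), (5.6, 0), (5, 1), (4.25, 1.75), (0, 2.6)
2. 5
3. u = 5, v = 1, z = -86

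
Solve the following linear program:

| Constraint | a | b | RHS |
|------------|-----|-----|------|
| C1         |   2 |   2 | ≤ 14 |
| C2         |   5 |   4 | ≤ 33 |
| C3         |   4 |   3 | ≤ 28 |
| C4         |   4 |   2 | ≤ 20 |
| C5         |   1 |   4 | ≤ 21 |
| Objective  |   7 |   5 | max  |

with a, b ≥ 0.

Evaluate the objective at each vertex of the feasible region:
  z(0, 0) = 0
  z(5, 0) = 35
  z(3, 4) = 41  ←
  z(2.333, 4.667) = 39.67
  z(0, 5.25) = 26.25
The maximum is at a = 3, b = 4.

a = 3, b = 4, z = 41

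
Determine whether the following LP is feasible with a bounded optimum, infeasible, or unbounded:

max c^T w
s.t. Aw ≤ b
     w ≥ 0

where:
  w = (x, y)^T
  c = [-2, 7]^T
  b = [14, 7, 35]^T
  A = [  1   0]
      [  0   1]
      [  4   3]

Feasible with a bounded optimal solution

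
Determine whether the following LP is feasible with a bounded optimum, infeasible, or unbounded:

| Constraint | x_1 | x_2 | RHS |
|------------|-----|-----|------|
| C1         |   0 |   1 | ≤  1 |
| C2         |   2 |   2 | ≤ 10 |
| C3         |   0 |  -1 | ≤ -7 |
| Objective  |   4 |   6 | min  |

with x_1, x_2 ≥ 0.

Infeasible (no feasible solution exists)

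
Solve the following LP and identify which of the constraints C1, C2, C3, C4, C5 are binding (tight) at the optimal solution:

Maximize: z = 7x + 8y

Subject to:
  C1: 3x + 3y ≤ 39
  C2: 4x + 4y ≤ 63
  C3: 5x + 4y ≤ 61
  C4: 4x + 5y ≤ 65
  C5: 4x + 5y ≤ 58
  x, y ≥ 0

At x = 7, y = 6, compute slack b - a·x for each constraint:
  C1: 39 − 39 = 0  (binding)
  C2: 63 − 52 = 11  (slack)
  C3: 61 − 59 = 2  (slack)
  C4: 65 − 58 = 7  (slack)
  C5: 58 − 58 = 0  (binding)

Optimal: x = 7, y = 6
Binding: C1, C5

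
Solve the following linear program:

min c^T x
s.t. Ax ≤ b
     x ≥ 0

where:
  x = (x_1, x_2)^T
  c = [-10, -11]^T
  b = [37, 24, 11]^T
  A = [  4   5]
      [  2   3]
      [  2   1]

Evaluate the objective at each vertex of the feasible region:
  z(0, 0) = 0
  z(5.5, 0) = -55
  z(3, 5) = -85  ←
  z(0, 7.4) = -81.4
The minimum is at x_1 = 3, x_2 = 5.

x_1 = 3, x_2 = 5, z = -85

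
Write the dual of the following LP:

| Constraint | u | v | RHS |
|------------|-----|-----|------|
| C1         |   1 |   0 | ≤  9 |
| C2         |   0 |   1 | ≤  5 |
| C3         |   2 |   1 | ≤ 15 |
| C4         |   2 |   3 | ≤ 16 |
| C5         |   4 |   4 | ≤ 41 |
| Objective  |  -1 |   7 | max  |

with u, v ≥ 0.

Primal max cᵀx s.t. Ax ≤ b, x ≥ 0  →  Dual min bᵀy s.t. Aᵀy ≥ c, y ≥ 0.

Minimize: z = 9y1 + 5y2 + 15y3 + 16y4 + 41y5

Subject to:
  y1 + 2y3 + 2y4 + 4y5 ≥ -1
  y2 + y3 + 3y4 + 4y5 ≥ 7
  y1, y2, y3, y4, y5 ≥ 0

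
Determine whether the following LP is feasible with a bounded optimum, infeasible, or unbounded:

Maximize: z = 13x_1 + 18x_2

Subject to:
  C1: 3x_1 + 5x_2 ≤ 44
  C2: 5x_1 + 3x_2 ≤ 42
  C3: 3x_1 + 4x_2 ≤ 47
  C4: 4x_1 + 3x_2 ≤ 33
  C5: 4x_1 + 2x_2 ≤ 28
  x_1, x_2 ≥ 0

Feasible with a bounded optimal solution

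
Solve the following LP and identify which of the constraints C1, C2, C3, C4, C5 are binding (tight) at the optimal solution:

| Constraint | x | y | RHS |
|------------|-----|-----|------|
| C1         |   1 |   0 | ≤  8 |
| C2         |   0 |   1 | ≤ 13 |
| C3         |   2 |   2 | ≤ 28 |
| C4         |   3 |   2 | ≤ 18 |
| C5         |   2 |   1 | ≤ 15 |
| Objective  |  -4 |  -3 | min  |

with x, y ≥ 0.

At x = 0, y = 9, compute slack b - a·x for each constraint:
  C1: 8 − 0 = 8  (slack)
  C2: 13 − 9 = 4  (slack)
  C3: 28 − 18 = 10  (slack)
  C4: 18 − 18 = 0  (binding)
  C5: 15 − 9 = 6  (slack)

Optimal: x = 0, y = 9
Binding: C4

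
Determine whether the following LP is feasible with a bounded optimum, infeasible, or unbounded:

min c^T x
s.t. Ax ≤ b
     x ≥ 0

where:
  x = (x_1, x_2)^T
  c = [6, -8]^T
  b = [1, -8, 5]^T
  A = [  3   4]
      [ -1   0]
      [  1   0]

Infeasible (no feasible solution exists)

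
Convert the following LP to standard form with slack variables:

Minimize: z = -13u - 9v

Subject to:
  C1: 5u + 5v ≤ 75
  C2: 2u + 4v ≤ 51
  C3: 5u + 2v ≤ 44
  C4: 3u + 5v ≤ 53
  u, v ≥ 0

min z = -13u - 9v

s.t.
  5u + 5v + s1 = 75
  2u + 4v + s2 = 51
  5u + 2v + s3 = 44
  3u + 5v + s4 = 53
  u, v, s1, s2, s3, s4 ≥ 0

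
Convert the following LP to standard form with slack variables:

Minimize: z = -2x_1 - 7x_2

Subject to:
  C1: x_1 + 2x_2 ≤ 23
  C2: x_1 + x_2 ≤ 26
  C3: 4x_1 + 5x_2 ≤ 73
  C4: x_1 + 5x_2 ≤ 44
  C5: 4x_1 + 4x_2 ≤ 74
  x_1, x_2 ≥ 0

min z = -2x_1 - 7x_2

s.t.
  x_1 + 2x_2 + s1 = 23
  x_1 + x_2 + s2 = 26
  4x_1 + 5x_2 + s3 = 73
  x_1 + 5x_2 + s4 = 44
  4x_1 + 4x_2 + s5 = 74
  x_1, x_2, s1, s2, s3, s4, s5 ≥ 0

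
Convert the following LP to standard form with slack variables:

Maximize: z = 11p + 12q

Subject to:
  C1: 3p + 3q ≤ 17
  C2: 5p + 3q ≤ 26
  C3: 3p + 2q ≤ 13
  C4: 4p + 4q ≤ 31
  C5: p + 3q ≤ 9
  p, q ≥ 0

max z = 11p + 12q

s.t.
  3p + 3q + s1 = 17
  5p + 3q + s2 = 26
  3p + 2q + s3 = 13
  4p + 4q + s4 = 31
  p + 3q + s5 = 9
  p, q, s1, s2, s3, s4, s5 ≥ 0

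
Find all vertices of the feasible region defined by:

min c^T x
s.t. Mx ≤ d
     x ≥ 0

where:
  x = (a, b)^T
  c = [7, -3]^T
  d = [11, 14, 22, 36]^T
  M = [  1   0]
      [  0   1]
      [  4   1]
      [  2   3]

(0, 0), (5.5, 0), (3, 10), (0, 12)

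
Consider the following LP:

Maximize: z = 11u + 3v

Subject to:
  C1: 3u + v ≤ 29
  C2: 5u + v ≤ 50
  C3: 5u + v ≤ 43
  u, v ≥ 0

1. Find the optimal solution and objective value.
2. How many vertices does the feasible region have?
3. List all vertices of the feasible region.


1. u = 7, v = 8, z = 101
2. 4
3. (0, 0), (8.6, 0), (7, 8), (0, 29)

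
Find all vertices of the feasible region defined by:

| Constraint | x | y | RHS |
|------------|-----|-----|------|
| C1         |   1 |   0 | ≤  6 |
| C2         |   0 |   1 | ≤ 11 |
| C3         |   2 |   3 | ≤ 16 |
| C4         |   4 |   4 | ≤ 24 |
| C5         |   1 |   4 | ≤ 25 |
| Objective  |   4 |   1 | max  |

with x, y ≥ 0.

(0, 0), (6, 0), (2, 4), (0, 5.333)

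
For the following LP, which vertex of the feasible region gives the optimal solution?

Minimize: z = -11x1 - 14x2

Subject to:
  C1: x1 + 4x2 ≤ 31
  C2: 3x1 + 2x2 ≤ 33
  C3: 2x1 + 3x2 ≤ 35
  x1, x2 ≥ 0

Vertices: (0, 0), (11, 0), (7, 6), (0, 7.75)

Evaluate the objective at each vertex of the feasible region:
  z(0, 0) = 0
  z(11, 0) = -121
  z(7, 6) = -161  ←
  z(0, 7.75) = -108.5
The minimum is at x1 = 7, x2 = 6.

(7, 6)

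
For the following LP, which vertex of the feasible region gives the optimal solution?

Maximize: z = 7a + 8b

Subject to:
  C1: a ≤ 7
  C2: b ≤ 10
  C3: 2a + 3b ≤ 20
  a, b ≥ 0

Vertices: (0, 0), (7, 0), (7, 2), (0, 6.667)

Evaluate the objective at each vertex of the feasible region:
  z(0, 0) = 0
  z(7, 0) = 49
  z(7, 2) = 65  ←
  z(0, 6.667) = 53.33
The maximum is at a = 7, b = 2.

(7, 2)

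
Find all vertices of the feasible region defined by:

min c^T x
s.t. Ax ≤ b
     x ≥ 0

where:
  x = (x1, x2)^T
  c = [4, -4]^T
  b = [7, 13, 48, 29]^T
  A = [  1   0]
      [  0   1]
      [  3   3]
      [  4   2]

(0, 0), (7, 0), (7, 0.5), (0.75, 13), (0, 13)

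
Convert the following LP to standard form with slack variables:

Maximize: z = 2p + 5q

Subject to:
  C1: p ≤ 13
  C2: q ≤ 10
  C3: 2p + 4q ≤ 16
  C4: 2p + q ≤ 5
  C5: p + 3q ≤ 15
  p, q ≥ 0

max z = 2p + 5q

s.t.
  p + s1 = 13
  q + s2 = 10
  2p + 4q + s3 = 16
  2p + q + s4 = 5
  p + 3q + s5 = 15
  p, q, s1, s2, s3, s4, s5 ≥ 0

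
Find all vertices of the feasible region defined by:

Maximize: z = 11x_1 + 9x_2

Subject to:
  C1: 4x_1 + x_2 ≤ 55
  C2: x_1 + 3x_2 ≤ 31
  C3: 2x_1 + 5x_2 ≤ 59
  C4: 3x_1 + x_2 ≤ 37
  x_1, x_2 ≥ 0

(0, 0), (12.33, 0), (10, 7), (0, 10.33)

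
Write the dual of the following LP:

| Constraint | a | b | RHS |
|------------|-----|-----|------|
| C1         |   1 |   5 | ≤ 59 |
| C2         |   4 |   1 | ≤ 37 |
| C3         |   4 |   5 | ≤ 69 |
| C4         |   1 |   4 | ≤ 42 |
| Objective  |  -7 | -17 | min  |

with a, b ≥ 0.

Primal min cᵀx s.t. Ax ≤ b, x ≥ 0  →  Dual max −bᵀy s.t. Aᵀy ≥ −c, y ≥ 0.

Maximize: z = -59y1 - 37y2 - 69y3 - 42y4

Subject to:
  y1 + 4y2 + 4y3 + y4 ≥ 7
  5y1 + y2 + 5y3 + 4y4 ≥ 17
  y1, y2, y3, y4 ≥ 0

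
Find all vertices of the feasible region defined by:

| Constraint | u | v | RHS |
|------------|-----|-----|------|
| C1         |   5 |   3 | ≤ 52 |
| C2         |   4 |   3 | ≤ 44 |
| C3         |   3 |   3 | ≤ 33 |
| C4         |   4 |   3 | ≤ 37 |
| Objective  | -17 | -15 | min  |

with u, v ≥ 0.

(0, 0), (9.25, 0), (4, 7), (0, 11)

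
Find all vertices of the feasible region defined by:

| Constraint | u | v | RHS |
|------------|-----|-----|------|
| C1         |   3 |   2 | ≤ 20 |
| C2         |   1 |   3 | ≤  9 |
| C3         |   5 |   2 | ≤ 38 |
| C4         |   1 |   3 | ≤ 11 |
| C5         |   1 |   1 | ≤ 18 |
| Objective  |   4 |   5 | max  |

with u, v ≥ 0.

(0, 0), (6.667, 0), (6, 1), (0, 3)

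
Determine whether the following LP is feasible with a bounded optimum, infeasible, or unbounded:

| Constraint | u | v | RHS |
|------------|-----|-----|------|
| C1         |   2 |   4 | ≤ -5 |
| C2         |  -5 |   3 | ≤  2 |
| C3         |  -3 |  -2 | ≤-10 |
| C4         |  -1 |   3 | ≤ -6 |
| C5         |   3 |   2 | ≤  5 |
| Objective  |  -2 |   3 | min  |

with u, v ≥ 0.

Infeasible (no feasible solution exists)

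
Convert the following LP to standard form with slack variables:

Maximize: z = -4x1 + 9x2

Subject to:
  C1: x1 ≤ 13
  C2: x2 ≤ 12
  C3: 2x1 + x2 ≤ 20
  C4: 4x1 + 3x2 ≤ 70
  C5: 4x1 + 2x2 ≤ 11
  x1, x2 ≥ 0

max z = -4x1 + 9x2

s.t.
  x1 + s1 = 13
  x2 + s2 = 12
  2x1 + x2 + s3 = 20
  4x1 + 3x2 + s4 = 70
  4x1 + 2x2 + s5 = 11
  x1, x2, s1, s2, s3, s4, s5 ≥ 0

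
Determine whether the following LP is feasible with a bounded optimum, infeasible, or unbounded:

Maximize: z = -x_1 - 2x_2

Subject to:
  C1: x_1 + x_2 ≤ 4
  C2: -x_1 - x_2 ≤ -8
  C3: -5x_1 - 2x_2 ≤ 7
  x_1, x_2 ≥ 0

Infeasible (no feasible solution exists)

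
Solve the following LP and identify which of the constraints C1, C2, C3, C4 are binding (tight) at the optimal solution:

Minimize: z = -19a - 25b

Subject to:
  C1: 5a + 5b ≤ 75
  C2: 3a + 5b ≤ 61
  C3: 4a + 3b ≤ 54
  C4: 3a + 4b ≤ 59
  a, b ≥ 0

At a = 7, b = 8, compute slack b - a·x for each constraint:
  C1: 75 − 75 = 0  (binding)
  C2: 61 − 61 = 0  (binding)
  C3: 54 − 52 = 2  (slack)
  C4: 59 − 53 = 6  (slack)

Optimal: a = 7, b = 8
Binding: C1, C2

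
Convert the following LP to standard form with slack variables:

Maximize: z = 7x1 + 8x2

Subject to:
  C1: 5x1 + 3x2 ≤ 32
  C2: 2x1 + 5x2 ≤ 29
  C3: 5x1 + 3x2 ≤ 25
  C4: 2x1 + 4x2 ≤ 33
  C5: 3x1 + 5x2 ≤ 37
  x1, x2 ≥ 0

max z = 7x1 + 8x2

s.t.
  5x1 + 3x2 + s1 = 32
  2x1 + 5x2 + s2 = 29
  5x1 + 3x2 + s3 = 25
  2x1 + 4x2 + s4 = 33
  3x1 + 5x2 + s5 = 37
  x1, x2, s1, s2, s3, s4, s5 ≥ 0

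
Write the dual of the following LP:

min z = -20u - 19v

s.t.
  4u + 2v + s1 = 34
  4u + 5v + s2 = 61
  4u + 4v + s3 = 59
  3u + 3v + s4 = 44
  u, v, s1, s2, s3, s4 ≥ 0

Primal min cᵀx s.t. Ax ≤ b, x ≥ 0  →  Dual max −bᵀy s.t. Aᵀy ≥ −c, y ≥ 0.

Maximize: z = -34y1 - 61y2 - 59y3 - 44y4

Subject to:
  4y1 + 4y2 + 4y3 + 3y4 ≥ 20
  2y1 + 5y2 + 4y3 + 3y4 ≥ 19
  y1, y2, y3, y4 ≥ 0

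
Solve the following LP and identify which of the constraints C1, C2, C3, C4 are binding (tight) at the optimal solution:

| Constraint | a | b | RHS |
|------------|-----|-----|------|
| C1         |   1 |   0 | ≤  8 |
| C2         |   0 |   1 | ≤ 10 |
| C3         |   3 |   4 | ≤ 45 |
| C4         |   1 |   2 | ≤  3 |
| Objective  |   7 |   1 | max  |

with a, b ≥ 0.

At a = 3, b = 0, compute slack b - a·x for each constraint:
  C1: 8 − 3 = 5  (slack)
  C2: 10 − 0 = 10  (slack)
  C3: 45 − 9 = 36  (slack)
  C4: 3 − 3 = 0  (binding)

Optimal: a = 3, b = 0
Binding: C4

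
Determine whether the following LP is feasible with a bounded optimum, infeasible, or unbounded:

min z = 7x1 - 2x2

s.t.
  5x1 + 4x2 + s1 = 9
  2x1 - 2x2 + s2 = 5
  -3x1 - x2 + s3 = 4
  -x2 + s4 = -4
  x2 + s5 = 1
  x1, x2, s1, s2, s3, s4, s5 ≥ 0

Infeasible (no feasible solution exists)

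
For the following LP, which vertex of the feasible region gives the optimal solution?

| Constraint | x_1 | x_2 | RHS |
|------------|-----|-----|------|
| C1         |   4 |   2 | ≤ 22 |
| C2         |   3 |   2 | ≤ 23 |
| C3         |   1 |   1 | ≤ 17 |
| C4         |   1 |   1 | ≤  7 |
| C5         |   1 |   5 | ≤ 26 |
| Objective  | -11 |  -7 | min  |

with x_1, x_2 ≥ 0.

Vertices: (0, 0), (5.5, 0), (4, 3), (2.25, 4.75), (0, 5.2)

Evaluate the objective at each vertex of the feasible region:
  z(0, 0) = 0
  z(5.5, 0) = -60.5
  z(4, 3) = -65  ←
  z(2.25, 4.75) = -58
  z(0, 5.2) = -36.4
The minimum is at x_1 = 4, x_2 = 3.

(4, 3)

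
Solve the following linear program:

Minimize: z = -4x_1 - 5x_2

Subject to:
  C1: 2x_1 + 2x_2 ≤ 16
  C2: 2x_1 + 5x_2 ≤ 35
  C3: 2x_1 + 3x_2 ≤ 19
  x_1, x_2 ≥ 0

Evaluate the objective at each vertex of the feasible region:
  z(0, 0) = 0
  z(8, 0) = -32
  z(5, 3) = -35  ←
  z(0, 6.333) = -31.67
The minimum is at x_1 = 5, x_2 = 3.

x_1 = 5, x_2 = 3, z = -35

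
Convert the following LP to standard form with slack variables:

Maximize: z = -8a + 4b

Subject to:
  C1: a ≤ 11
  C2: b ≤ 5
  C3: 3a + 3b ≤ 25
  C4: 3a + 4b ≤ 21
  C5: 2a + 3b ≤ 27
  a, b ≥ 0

max z = -8a + 4b

s.t.
  a + s1 = 11
  b + s2 = 5
  3a + 3b + s3 = 25
  3a + 4b + s4 = 21
  2a + 3b + s5 = 27
  a, b, s1, s2, s3, s4, s5 ≥ 0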